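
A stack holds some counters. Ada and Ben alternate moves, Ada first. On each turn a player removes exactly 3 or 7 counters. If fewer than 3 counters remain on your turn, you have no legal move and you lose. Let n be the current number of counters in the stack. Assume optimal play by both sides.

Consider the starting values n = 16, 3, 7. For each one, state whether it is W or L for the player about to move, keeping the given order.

Use the standard recursion: the mover loses at a terminal position; elsewhere, the mover wins exactly when some move hands the opponent an L position.
n=0: no move → L
n=1: no move → L
n=2: no move → L
n=3: W (go to 0, an L position)
n=4: W (go to 1, an L position)
n=5: W (go to 2, an L position)
n=6: L (sole option 3(W) is W)
n=7: W (go to 0, an L position)
n=8: W (go to 1, an L position)
n=9: W (go to 6, an L position)
n=10: L (options 7(W), 3(W) are all W)
n=11: L (options 8(W), 4(W) are all W)
n=12: L (options 9(W), 5(W) are all W)
n=13: W (go to 10, an L position)
n=14: W (go to 11, an L position)
n=15: W (go to 12, an L position)
n=16: L (options 13(W), 9(W) are all W)

16: L, 3: W, 7: W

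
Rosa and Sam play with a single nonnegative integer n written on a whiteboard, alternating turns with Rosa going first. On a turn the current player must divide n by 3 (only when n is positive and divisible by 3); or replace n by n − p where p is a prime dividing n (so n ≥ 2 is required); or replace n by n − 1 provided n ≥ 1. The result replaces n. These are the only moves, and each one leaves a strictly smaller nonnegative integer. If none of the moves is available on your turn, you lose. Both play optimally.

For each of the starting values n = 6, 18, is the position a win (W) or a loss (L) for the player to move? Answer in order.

6: W, 18: L

Label each position W (a win for the player to move) or L (a loss). A position with no legal move is L; any other position is W exactly when some move reaches an L, and L when every move reaches a W.
n=0: no move → L
n=1: →0(L), so W
n=2: →0(L), so W
n=3: →0(L), so W
n=4: →2(W), 3(W) — all W, so L
n=5: →0(L), so W
n=6: →4(L), so W
n=7: →0(L), so W
n=8: →6(W), 7(W) — all W, so L
n=9: →8(L), so W
n=10: →8(L), so W
n=11: →0(L), so W
n=12: →4(L), so W
n=13: →0(L), so W
n=14: →7(W), 12(W), 13(W) — all W, so L
n=15: →14(L), so W
n=16: →14(L), so W
n=17: →0(L), so W
n=18: →6(W), 15(W), 16(W), 17(W) — all W, so L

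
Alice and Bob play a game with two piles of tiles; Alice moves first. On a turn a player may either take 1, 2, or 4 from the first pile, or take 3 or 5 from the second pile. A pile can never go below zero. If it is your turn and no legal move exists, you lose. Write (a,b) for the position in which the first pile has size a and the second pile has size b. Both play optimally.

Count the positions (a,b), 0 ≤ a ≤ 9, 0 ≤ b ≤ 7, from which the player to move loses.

27

Work bottom-up. With no move the player to move loses. Otherwise the position is W if at least one move leads to an L position for the opponent, and L if every move leads to a W.
Every move lowers a or b (never raises either), so fill the grid row by row in increasing a, and left to right within a row: each cell's successors are then already labelled.
      b=0  b=1  b=2  b=3  b=4  b=5  b=6  b=7
a=0:    L    L    L    W    W    W    W    W
a=1:    W    W    W    L    L    L    W    W
a=2:    W    W    W    W    W    W    L    L
a=3:    L    L    L    W    W    W    W    W
a=4:    W    W    W    L    L    L    W    W
a=5:    W    W    W    W    W    W    L    L
a=6:    L    L    L    W    W    W    W    W
a=7:    W    W    W    L    L    L    W    W
a=8:    W    W    W    W    W    W    L    L
a=9:    L    L    L    W    W    W    W    W
Cells with no legal move (terminal, hence L): (0,0), (0,1), (0,2).
The remaining L cells, each justified by listing all of its moves:
(1,3): only reaches (0,3)(W), (1,0)(W), all W → L
(1,4): only reaches (0,4)(W), (1,1)(W), all W → L
(1,5): only reaches (0,5)(W), (1,2)(W), (1,0)(W), all W → L
(2,6): only reaches (1,6)(W), (0,6)(W), (2,3)(W), (2,1)(W), all W → L
(2,7): only reaches (1,7)(W), (0,7)(W), (2,4)(W), (2,2)(W), all W → L
(3,0): only reaches (2,0)(W), (1,0)(W), all W → L
(3,1): only reaches (2,1)(W), (1,1)(W), all W → L
(3,2): only reaches (2,2)(W), (1,2)(W), all W → L
(4,3): only reaches (3,3)(W), (2,3)(W), (0,3)(W), (4,0)(W), all W → L
(4,4): only reaches (3,4)(W), (2,4)(W), (0,4)(W), (4,1)(W), all W → L
(4,5): only reaches (3,5)(W), (2,5)(W), (0,5)(W), (4,2)(W), (4,0)(W), all W → L
(5,6): only reaches (4,6)(W), (3,6)(W), (1,6)(W), (5,3)(W), (5,1)(W), all W → L
(5,7): only reaches (4,7)(W), (3,7)(W), (1,7)(W), (5,4)(W), (5,2)(W), all W → L
(6,0): only reaches (5,0)(W), (4,0)(W), (2,0)(W), all W → L
(6,1): only reaches (5,1)(W), (4,1)(W), (2,1)(W), all W → L
(6,2): only reaches (5,2)(W), (4,2)(W), (2,2)(W), all W → L
(7,3): only reaches (6,3)(W), (5,3)(W), (3,3)(W), (7,0)(W), all W → L
(7,4): only reaches (6,4)(W), (5,4)(W), (3,4)(W), (7,1)(W), all W → L
(7,5): only reaches (6,5)(W), (5,5)(W), (3,5)(W), (7,2)(W), (7,0)(W), all W → L
(8,6): only reaches (7,6)(W), (6,6)(W), (4,6)(W), (8,3)(W), (8,1)(W), all W → L
(8,7): only reaches (7,7)(W), (6,7)(W), (4,7)(W), (8,4)(W), (8,2)(W), all W → L
(9,0): only reaches (8,0)(W), (7,0)(W), (5,0)(W), all W → L
(9,1): only reaches (8,1)(W), (7,1)(W), (5,1)(W), all W → L
(9,2): only reaches (8,2)(W), (7,2)(W), (5,2)(W), all W → L
Every other cell has at least one move into one of the L cells above, so it is W.
L cells per row: a=0: 3, a=1: 3, a=2: 2, a=3: 3, a=4: 3, a=5: 2, a=6: 3, a=7: 3, a=8: 2, a=9: 3; total 27.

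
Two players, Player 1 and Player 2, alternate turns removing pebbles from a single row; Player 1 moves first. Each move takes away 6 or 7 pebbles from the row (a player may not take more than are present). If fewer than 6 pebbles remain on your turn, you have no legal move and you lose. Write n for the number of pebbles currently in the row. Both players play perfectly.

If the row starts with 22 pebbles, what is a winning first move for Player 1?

Use the standard recursion: the mover loses at a terminal position; elsewhere, the mover wins exactly when some move hands the opponent an L position.
n=0: no move → L
n=1: no move → L
n=2: no move → L
n=3: no move → L
n=4: no move → L
n=5: no move → L
n=6: →0(L), so W
n=7: →1(L), so W
n=8: →2(L), so W
n=9: →3(L), so W
n=10: →4(L), so W
n=11: →5(L), so W
n=12: →5(L), so W
n=13: →7(W), 6(W) — all W, so L
n=14: →8(W), 7(W) — all W, so L
n=15: →9(W), 8(W) — all W, so L
n=16: →10(W), 9(W) — all W, so L
n=17: →11(W), 10(W) — all W, so L
n=18: →12(W), 11(W) — all W, so L
n=19: →13(L), so W
n=20: →14(L), so W
n=21: →15(L), so W
n=22: →16(L), so W
From 22, the L positions reachable in one move are: 16, 15. Any move reaching one of these is winning.

Remove 6, leaving 16.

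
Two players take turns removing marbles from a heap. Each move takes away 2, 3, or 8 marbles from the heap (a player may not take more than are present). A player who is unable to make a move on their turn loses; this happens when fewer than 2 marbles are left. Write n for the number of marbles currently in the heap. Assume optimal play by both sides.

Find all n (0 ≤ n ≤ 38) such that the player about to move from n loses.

Build the W/L table. Terminal = L. A non-terminal position is W if it has a move to some L; otherwise it is L.
n=0: no move → L
n=1: no move → L
n=2: →0(L), so W
n=3: →1(L), so W
n=4: →1(L), so W
n=5: →3(W), 2(W) — all W, so L
n=6: →4(W), 3(W) — all W, so L
n=7: →5(L), so W
n=8: →6(L), so W
n=9: →6(L), so W
n=10: →8(W), 7(W), 2(W) — all W, so L
n=11: →9(W), 8(W), 3(W) — all W, so L
n=12: →10(L), so W
n=13: →11(L), so W
n=14: →11(L), so W
n=15: →13(W), 12(W), 7(W) — all W, so L
n=16: →14(W), 13(W), 8(W) — all W, so L
n=17: →15(L), so W
n=18: →16(L), so W
n=19: →16(L), so W
n=20: →18(W), 17(W), 12(W) — all W, so L
n=21: →19(W), 18(W), 13(W) — all W, so L
n=22: →20(L), so W
n=23: →21(L), so W
n=24: →21(L), so W
n=25: →23(W), 22(W), 17(W) — all W, so L
n=26: →24(W), 23(W), 18(W) — all W, so L
n=27: →25(L), so W
n=28: →26(L), so W
n=29: →26(L), so W
n=30: →28(W), 27(W), 22(W) — all W, so L
n=31: →29(W), 28(W), 23(W) — all W, so L
n=32: →30(L), so W
n=33: →31(L), so W
n=34: →31(L), so W
n=35: →33(W), 32(W), 27(W) — all W, so L
n=36: →34(W), 33(W), 28(W) — all W, so L
n=37: →35(L), so W
n=38: →36(L), so W
The losing starting values of n are exactly the entries labelled L in this table (16 of them).

0, 1, 5, 6, 10, 11, 15, 16, 20, 21, 25, 26, 30, 31, 35, 36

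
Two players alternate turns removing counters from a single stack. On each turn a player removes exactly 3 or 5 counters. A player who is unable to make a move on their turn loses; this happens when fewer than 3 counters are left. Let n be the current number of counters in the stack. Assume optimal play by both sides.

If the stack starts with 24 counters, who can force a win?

Classify positions by backward induction: terminal positions (no move available) are L. From any other position, the mover wins iff some move reaches an L.
n=0: no move → L
n=1: no move → L
n=2: no move → L
n=3: can move to 0, which is L ⇒ W
n=4: can move to 1, which is L ⇒ W
n=5: can move to 2, which is L ⇒ W
n=6: can move to 1, which is L ⇒ W
n=7: can move to 2, which is L ⇒ W
n=8: moves to 5(W), 3(W); every one is W ⇒ L
n=9: moves to 6(W), 4(W); every one is W ⇒ L
n=10: moves to 7(W), 5(W); every one is W ⇒ L
n=11: can move to 8, which is L ⇒ W
n=12: can move to 9, which is L ⇒ W
n=13: can move to 10, which is L ⇒ W
n=14: can move to 9, which is L ⇒ W
n=15: can move to 10, which is L ⇒ W
n=16: moves to 13(W), 11(W); every one is W ⇒ L
n=17: moves to 14(W), 12(W); every one is W ⇒ L
n=18: moves to 15(W), 13(W); every one is W ⇒ L
n=19: can move to 16, which is L ⇒ W
n=20: can move to 17, which is L ⇒ W
n=21: can move to 18, which is L ⇒ W
n=22: can move to 17, which is L ⇒ W
n=23: can move to 18, which is L ⇒ W
n=24: moves to 21(W), 19(W); every one is W ⇒ L
The starting position 24 is L: whatever the player to move does, the opponent receives a W position.

The second player wins.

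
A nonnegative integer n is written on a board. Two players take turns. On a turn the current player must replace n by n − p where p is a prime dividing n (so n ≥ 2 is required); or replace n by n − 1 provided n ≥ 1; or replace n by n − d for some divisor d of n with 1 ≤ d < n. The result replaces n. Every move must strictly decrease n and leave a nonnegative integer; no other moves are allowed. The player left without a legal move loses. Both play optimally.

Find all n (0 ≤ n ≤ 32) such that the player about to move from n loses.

0, 4, 9, 14, 20, 26, 32

Compute win/loss labels from the base case upward. A position with no move is L. Any other position is W if it can reach an L in one move, else L.
n=0: no move → L
n=1: can move to 0, which is L ⇒ W
n=2: can move to 0, which is L ⇒ W
n=3: can move to 0, which is L ⇒ W
n=4: moves to 2(W), 3(W); every one is W ⇒ L
n=5: can move to 0, which is L ⇒ W
n=6: can move to 4, which is L ⇒ W
n=7: can move to 0, which is L ⇒ W
n=8: can move to 4, which is L ⇒ W
n=9: moves to 6(W), 8(W); every one is W ⇒ L
n=10: can move to 9, which is L ⇒ W
n=11: can move to 0, which is L ⇒ W
n=12: can move to 9, which is L ⇒ W
n=13: can move to 0, which is L ⇒ W
n=14: moves to 7(W), 12(W), 13(W); every one is W ⇒ L
n=15: can move to 14, which is L ⇒ W
n=16: can move to 14, which is L ⇒ W
n=17: can move to 0, which is L ⇒ W
n=18: can move to 9, which is L ⇒ W
n=19: can move to 0, which is L ⇒ W
n=20: moves to 10(W), 15(W), 16(W), 18(W), 19(W); every one is W ⇒ L
n=21: can move to 14, which is L ⇒ W
n=22: can move to 20, which is L ⇒ W
n=23: can move to 0, which is L ⇒ W
n=24: can move to 20, which is L ⇒ W
n=25: can move to 20, which is L ⇒ W
n=26: moves to 13(W), 24(W), 25(W); every one is W ⇒ L
n=27: can move to 26, which is L ⇒ W
n=28: can move to 14, which is L ⇒ W
n=29: can move to 0, which is L ⇒ W
n=30: can move to 20, which is L ⇒ W
n=31: can move to 0, which is L ⇒ W
n=32: moves to 16(W), 24(W), 28(W), 30(W), 31(W); every one is W ⇒ L
Reading off the rows marked L gives the requested list; there are 7 such values of n.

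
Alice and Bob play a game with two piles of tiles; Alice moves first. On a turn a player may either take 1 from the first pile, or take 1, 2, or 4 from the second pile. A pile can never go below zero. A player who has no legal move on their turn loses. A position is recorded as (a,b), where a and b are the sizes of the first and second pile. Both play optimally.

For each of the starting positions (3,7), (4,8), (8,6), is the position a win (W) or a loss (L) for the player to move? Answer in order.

Use the standard recursion: the mover loses at a terminal position; elsewhere, the mover wins exactly when some move hands the opponent an L position.
No move ever increases a pile, so every position that can arise here has a ≤ 8 and b ≤ 8; it is enough to label the cells with 0 ≤ a ≤ 8 and 0 ≤ b ≤ 8.
Every move lowers a or b (never raises either), so fill the grid row by row in increasing a, and left to right within a row: each cell's successors are then already labelled.
      b=0  b=1  b=2  b=3  b=4  b=5  b=6  b=7  b=8
a=0:    L    W    W    L    W    W    L    W    W
a=1:    W    L    W    W    L    W    W    L    W
a=2:    L    W    W    L    W    W    L    W    W
a=3:    W    L    W    W    L    W    W    L    W
a=4:    L    W    W    L    W    W    L    W    W
a=5:    W    L    W    W    L    W    W    L    W
a=6:    L    W    W    L    W    W    L    W    W
a=7:    W    L    W    W    L    W    W    L    W
a=8:    L    W    W    L    W    W    L    W    W
Cells with no legal move (terminal, hence L): (0,0).
The remaining L cells, each justified by listing all of its moves:
(0,3): L (options (0,2)(W), (0,1)(W) are all W)
(0,6): L (options (0,5)(W), (0,4)(W), (0,2)(W) are all W)
(1,1): L (options (0,1)(W), (1,0)(W) are all W)
(1,4): L (options (0,4)(W), (1,3)(W), (1,2)(W), (1,0)(W) are all W)
(1,7): L (options (0,7)(W), (1,6)(W), (1,5)(W), (1,3)(W) are all W)
(2,0): L (sole option (1,0)(W) is W)
(2,3): L (options (1,3)(W), (2,2)(W), (2,1)(W) are all W)
(2,6): L (options (1,6)(W), (2,5)(W), (2,4)(W), (2,2)(W) are all W)
(3,1): L (options (2,1)(W), (3,0)(W) are all W)
(3,4): L (options (2,4)(W), (3,3)(W), (3,2)(W), (3,0)(W) are all W)
(3,7): L (options (2,7)(W), (3,6)(W), (3,5)(W), (3,3)(W) are all W)
(4,0): L (sole option (3,0)(W) is W)
(4,3): L (options (3,3)(W), (4,2)(W), (4,1)(W) are all W)
(4,6): L (options (3,6)(W), (4,5)(W), (4,4)(W), (4,2)(W) are all W)
(5,1): L (options (4,1)(W), (5,0)(W) are all W)
(5,4): L (options (4,4)(W), (5,3)(W), (5,2)(W), (5,0)(W) are all W)
(5,7): L (options (4,7)(W), (5,6)(W), (5,5)(W), (5,3)(W) are all W)
(6,0): L (sole option (5,0)(W) is W)
(6,3): L (options (5,3)(W), (6,2)(W), (6,1)(W) are all W)
(6,6): L (options (5,6)(W), (6,5)(W), (6,4)(W), (6,2)(W) are all W)
(7,1): L (options (6,1)(W), (7,0)(W) are all W)
(7,4): L (options (6,4)(W), (7,3)(W), (7,2)(W), (7,0)(W) are all W)
(7,7): L (options (6,7)(W), (7,6)(W), (7,5)(W), (7,3)(W) are all W)
(8,0): L (sole option (7,0)(W) is W)
(8,3): L (options (7,3)(W), (8,2)(W), (8,1)(W) are all W)
(8,6): L (options (7,6)(W), (8,5)(W), (8,4)(W), (8,2)(W) are all W)
Every other cell has at least one move into one of the L cells above, so it is W.
(3,7): one of the L cells justified above, so L
(4,8): the move to (4,6) reaches an L cell, so W
(8,6): one of the L cells justified above, so L

(3,7): L, (4,8): W, (8,6): L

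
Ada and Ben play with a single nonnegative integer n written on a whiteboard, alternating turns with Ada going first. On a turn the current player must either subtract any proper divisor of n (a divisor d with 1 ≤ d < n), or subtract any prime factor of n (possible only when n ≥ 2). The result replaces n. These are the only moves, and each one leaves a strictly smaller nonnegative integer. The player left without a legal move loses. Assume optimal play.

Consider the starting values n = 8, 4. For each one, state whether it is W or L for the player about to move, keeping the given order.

Label each position W (a win for the player to move) or L (a loss). A position with no legal move is L; any other position is W exactly when some move reaches an L, and L when every move reaches a W.
n=0: no move → L
n=1: no move → L
n=2: reaches L-position 0 → W
n=3: reaches L-position 0 → W
n=4: only reaches 2(W), 3(W), all W → L
n=5: reaches L-position 0 → W
n=6: reaches L-position 4 → W
n=7: reaches L-position 0 → W
n=8: reaches L-position 4 → W

8: W, 4: L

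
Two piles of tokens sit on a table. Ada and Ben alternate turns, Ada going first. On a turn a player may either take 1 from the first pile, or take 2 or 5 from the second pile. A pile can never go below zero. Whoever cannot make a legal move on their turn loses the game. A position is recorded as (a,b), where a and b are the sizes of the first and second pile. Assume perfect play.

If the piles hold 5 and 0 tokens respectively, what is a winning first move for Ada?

Move to (4,0).

Positions with no move are L. A position that does have a move is losing for the player to move precisely when every available move leads to a winning position for the opponent. Fill in the labels:
No move ever increases a pile, so every position that can arise here has a ≤ 5 and b ≤ 0; it is enough to label the cells with 0 ≤ a ≤ 5 and 0 ≤ b ≤ 0.
Every move lowers a or b (never raises either), so fill the grid row by row in increasing a, and left to right within a row: each cell's successors are then already labelled.
      b=0
a=0:    L
a=1:    W
a=2:    L
a=3:    W
a=4:    L
a=5:    W
Cells with no legal move (terminal, hence L): (0,0).
The remaining L cells, each justified by listing all of its moves:
(2,0): L (sole option (1,0)(W) is W)
(4,0): L (sole option (3,0)(W) is W)
Every other cell has at least one move into one of the L cells above, so it is W.
From (5,0), the L positions reachable in one move are: (4,0).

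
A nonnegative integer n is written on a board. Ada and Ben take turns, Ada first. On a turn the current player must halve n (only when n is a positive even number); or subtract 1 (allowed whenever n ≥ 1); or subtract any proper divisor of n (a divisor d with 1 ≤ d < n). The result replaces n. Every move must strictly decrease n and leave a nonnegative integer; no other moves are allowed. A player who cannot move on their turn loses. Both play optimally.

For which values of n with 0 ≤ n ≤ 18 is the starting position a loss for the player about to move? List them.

Compute win/loss labels from the base case upward. A position with no move is L. Any other position is W if it can reach an L in one move, else L.
n=0: no move → L
n=1: reaches L-position 0 → W
n=2: only reaches 1(W), which is W → L
n=3: reaches L-position 2 → W
n=4: reaches L-position 2 → W
n=5: only reaches 4(W), which is W → L
n=6: reaches L-position 5 → W
n=7: only reaches 6(W), which is W → L
n=8: reaches L-position 7 → W
n=9: only reaches 6(W), 8(W), all W → L
n=10: reaches L-position 5 → W
n=11: only reaches 10(W), which is W → L
n=12: reaches L-position 9 → W
n=13: only reaches 12(W), which is W → L
n=14: reaches L-position 7 → W
n=15: only reaches 10(W), 12(W), 14(W), all W → L
n=16: reaches L-position 15 → W
n=17: only reaches 16(W), which is W → L
n=18: reaches L-position 9 → W
The losing starting values of n are exactly the entries labelled L in this table (9 of them).

0, 2, 5, 7, 9, 11, 13, 15, 17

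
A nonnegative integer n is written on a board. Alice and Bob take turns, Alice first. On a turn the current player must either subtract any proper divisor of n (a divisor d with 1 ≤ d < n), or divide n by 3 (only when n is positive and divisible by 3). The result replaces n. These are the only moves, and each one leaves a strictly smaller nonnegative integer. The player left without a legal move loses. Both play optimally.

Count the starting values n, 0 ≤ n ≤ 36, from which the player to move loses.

15

Classify positions by backward induction: terminal positions (no move available) are L. From any other position, the mover wins iff some move reaches an L.
n=0: no move → L
n=1: no move → L
n=2: →1(L), so W
n=3: →1(L), so W
n=4: →2(W), 3(W) — all W, so L
n=5: →4(L), so W
n=6: →4(L), so W
n=7: →6(W) only, which is W, so L
n=8: →4(L), so W
n=9: →3(W), 6(W), 8(W) — all W, so L
n=10: →9(L), so W
n=11: →10(W) only, which is W, so L
n=12: →4(L), so W
n=13: →12(W) only, which is W, so L
n=14: →7(L), so W
n=15: →5(W), 10(W), 12(W), 14(W) — all W, so L
n=16: →15(L), so W
n=17: →16(W) only, which is W, so L
n=18: →9(L), so W
n=19: →18(W) only, which is W, so L
n=20: →15(L), so W
n=21: →7(L), so W
n=22: →11(L), so W
n=23: →22(W) only, which is W, so L
n=24: →23(L), so W
n=25: →20(W), 24(W) — all W, so L
n=26: →13(L), so W
n=27: →9(L), so W
n=28: →14(W), 21(W), 24(W), 26(W), 27(W) — all W, so L
n=29: →28(L), so W
n=30: →15(L), so W
n=31: →30(W) only, which is W, so L
n=32: →28(L), so W
n=33: →11(L), so W
n=34: →17(L), so W
n=35: →28(L), so W
n=36: →12(W), 18(W), 24(W), 27(W), 30(W), 32(W), 33(W), 34(W), 35(W) — all W, so L
L entries with 0 ≤ n ≤ 36: n = 0, 1, 4, 7, 9, 11, 13, 15, 17, 19, 23, 25, 28, 31, 36; that makes 15.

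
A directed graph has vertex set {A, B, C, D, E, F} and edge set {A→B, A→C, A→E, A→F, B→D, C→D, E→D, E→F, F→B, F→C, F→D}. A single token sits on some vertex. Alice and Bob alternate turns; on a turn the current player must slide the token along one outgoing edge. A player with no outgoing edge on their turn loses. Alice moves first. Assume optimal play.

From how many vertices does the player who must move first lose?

Positions with no move are L. A position that does have a move is losing for the player to move precisely when every available move leads to a winning position for the opponent. Fill in the labels:
Every edge goes from a vertex to one that appears earlier in the order D, C, B, F, E, A, so processing vertices in that order labels each vertex after all of its successors.
D: no outgoing edge → L
C: can move to D, which is L ⇒ W
B: can move to D, which is L ⇒ W
F: can move to D, which is L ⇒ W
E: can move to D, which is L ⇒ W
A: moves to E(W), F(W), B(W), C(W); every one is W ⇒ L
The L vertices are A, D; that is 2 in all.

2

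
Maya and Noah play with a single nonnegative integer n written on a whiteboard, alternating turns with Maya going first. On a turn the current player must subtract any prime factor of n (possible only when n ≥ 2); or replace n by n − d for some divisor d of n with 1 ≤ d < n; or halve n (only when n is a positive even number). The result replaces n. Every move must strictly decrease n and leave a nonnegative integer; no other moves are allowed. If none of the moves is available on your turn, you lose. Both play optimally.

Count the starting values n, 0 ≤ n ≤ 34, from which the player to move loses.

Work bottom-up. With no move the player to move loses. Otherwise the position is W if at least one move leads to an L position for the opponent, and L if every move leads to a W.
n=0: no move → L
n=1: no move → L
n=2: can move to 0, which is L ⇒ W
n=3: can move to 0, which is L ⇒ W
n=4: moves to 2(W), 3(W); every one is W ⇒ L
n=5: can move to 0, which is L ⇒ W
n=6: can move to 4, which is L ⇒ W
n=7: can move to 0, which is L ⇒ W
n=8: can move to 4, which is L ⇒ W
n=9: moves to 6(W), 8(W); every one is W ⇒ L
n=10: can move to 9, which is L ⇒ W
n=11: can move to 0, which is L ⇒ W
n=12: can move to 9, which is L ⇒ W
n=13: can move to 0, which is L ⇒ W
n=14: moves to 7(W), 12(W), 13(W); every one is W ⇒ L
n=15: can move to 14, which is L ⇒ W
n=16: can move to 14, which is L ⇒ W
n=17: can move to 0, which is L ⇒ W
n=18: can move to 9, which is L ⇒ W
n=19: can move to 0, which is L ⇒ W
n=20: moves to 10(W), 15(W), 16(W), 18(W), 19(W); every one is W ⇒ L
n=21: can move to 14, which is L ⇒ W
n=22: can move to 20, which is L ⇒ W
n=23: can move to 0, which is L ⇒ W
n=24: can move to 20, which is L ⇒ W
n=25: can move to 20, which is L ⇒ W
n=26: moves to 13(W), 24(W), 25(W); every one is W ⇒ L
n=27: can move to 26, which is L ⇒ W
n=28: can move to 14, which is L ⇒ W
n=29: can move to 0, which is L ⇒ W
n=30: can move to 20, which is L ⇒ W
n=31: can move to 0, which is L ⇒ W
n=32: moves to 16(W), 24(W), 28(W), 30(W), 31(W); every one is W ⇒ L
n=33: can move to 32, which is L ⇒ W
n=34: can move to 32, which is L ⇒ W
L entries with 0 ≤ n ≤ 34: n = 0, 1, 4, 9, 14, 20, 26, 32; that makes 8.

8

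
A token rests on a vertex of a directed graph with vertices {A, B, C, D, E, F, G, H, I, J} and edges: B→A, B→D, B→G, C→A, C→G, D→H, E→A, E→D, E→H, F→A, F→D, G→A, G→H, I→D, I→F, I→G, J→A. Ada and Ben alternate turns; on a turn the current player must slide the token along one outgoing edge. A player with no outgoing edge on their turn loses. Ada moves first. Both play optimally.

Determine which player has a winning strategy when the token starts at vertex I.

Ben wins.

Classify positions by backward induction: terminal positions (no move available) are L. From any other position, the mover wins iff some move reaches an L.
Every edge goes from a vertex to one that appears earlier in the order A, H, D, G, E, B, C, F, I, J, so processing vertices in that order labels each vertex after all of its successors.
A: no outgoing edge → L
H: no outgoing edge → L
D: W (go to H, an L position)
G: W (go to H, an L position)
E: W (go to H, an L position)
B: W (go to A, an L position)
C: W (go to A, an L position)
F: W (go to A, an L position)
I: L (options F(W), G(W), D(W) are all W)
J: W (go to A, an L position)
The starting position I is L: whatever Ada does, the opponent receives a W position.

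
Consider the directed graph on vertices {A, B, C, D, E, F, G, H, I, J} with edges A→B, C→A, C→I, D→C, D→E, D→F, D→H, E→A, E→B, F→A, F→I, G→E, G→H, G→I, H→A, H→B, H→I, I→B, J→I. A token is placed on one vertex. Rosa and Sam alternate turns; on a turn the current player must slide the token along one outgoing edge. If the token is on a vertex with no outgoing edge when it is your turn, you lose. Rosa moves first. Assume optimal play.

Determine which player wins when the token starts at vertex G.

Positions with no move are L. A position that does have a move is losing for the player to move precisely when every available move leads to a winning position for the opponent. Fill in the labels:
Every edge goes from a vertex to one that appears earlier in the order B, A, I, E, H, F, C, J, G, D, so processing vertices in that order labels each vertex after all of its successors.
B: no outgoing edge → L
A: can move to B, which is L ⇒ W
I: can move to B, which is L ⇒ W
E: can move to B, which is L ⇒ W
H: can move to B, which is L ⇒ W
F: moves to I(W), A(W); every one is W ⇒ L
C: moves to I(W), A(W); every one is W ⇒ L
J: the only move is to I(W), a W ⇒ L
G: moves to H(W), E(W), I(W); every one is W ⇒ L
D: can move to C, which is L ⇒ W
The starting position G is L: whatever Rosa does, the opponent receives a W position.

Sam wins.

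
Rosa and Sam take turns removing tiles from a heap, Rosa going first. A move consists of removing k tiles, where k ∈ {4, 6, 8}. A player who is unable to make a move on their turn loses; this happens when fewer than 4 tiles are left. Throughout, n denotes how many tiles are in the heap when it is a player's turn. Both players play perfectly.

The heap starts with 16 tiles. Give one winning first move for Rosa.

Positions with no move are L. A position that does have a move is losing for the player to move precisely when every available move leads to a winning position for the opponent. Fill in the labels:
n=0: no move → L
n=1: no move → L
n=2: no move → L
n=3: no move → L
n=4: reaches L-position 0 → W
n=5: reaches L-position 1 → W
n=6: reaches L-position 2 → W
n=7: reaches L-position 3 → W
n=8: reaches L-position 2 → W
n=9: reaches L-position 3 → W
n=10: reaches L-position 2 → W
n=11: reaches L-position 3 → W
n=12: only reaches 8(W), 6(W), 4(W), all W → L
n=13: only reaches 9(W), 7(W), 5(W), all W → L
n=14: only reaches 10(W), 8(W), 6(W), all W → L
n=15: only reaches 11(W), 9(W), 7(W), all W → L
n=16: reaches L-position 12 → W
From 16, the L positions reachable in one move are: 12.

Remove 4, leaving 12.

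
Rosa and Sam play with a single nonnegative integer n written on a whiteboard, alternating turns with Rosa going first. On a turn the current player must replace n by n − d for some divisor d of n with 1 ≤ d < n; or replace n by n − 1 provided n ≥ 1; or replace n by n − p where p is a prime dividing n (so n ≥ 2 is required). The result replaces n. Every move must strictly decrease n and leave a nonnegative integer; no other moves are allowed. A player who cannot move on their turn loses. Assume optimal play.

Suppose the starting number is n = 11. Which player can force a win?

Rosa wins.

Label each position W (a win for the player to move) or L (a loss). A position with no legal move is L; any other position is W exactly when some move reaches an L, and L when every move reaches a W.
n=0: no move → L
n=1: →0(L), so W
n=2: →0(L), so W
n=3: →0(L), so W
n=4: →2(W), 3(W) — all W, so L
n=5: →0(L), so W
n=6: →4(L), so W
n=7: →0(L), so W
n=8: →4(L), so W
n=9: →6(W), 8(W) — all W, so L
n=10: →9(L), so W
n=11: →0(L), so W
From 11 Rosa can move to 0, reaching an L position.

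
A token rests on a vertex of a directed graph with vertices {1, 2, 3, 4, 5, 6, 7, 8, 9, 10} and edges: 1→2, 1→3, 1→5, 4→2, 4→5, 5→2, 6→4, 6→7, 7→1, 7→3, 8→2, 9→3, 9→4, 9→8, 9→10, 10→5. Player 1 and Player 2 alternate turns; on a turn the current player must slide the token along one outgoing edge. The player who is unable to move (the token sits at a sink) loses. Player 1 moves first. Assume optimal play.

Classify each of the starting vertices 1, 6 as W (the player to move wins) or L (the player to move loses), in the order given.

1: W, 6: L

Label each position W (a win for the player to move) or L (a loss). A position with no legal move is L; any other position is W exactly when some move reaches an L, and L when every move reaches a W.
Every edge goes from a vertex to one that appears earlier in the order 3, 2, 5, 1, 7, 4, 10, 6, 8, 9, so processing vertices in that order labels each vertex after all of its successors.
3: no outgoing edge → L
2: no outgoing edge → L
5: →2(L), so W
1: →2(L), so W
7: →3(L), so W
4: →2(L), so W
10: →5(W) only, which is W, so L
6: →4(W), 7(W) — all W, so L
8: →2(L), so W
9: →10(L), so W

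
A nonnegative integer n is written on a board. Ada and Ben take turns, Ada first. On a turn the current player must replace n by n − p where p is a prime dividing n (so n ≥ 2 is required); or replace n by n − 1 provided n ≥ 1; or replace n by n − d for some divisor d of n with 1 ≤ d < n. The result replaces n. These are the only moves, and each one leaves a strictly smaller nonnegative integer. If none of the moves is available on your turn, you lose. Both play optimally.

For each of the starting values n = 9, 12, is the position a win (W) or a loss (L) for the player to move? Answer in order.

Classify positions by backward induction: terminal positions (no move available) are L. From any other position, the mover wins iff some move reaches an L.
n=0: no move → L
n=1: reaches L-position 0 → W
n=2: reaches L-position 0 → W
n=3: reaches L-position 0 → W
n=4: only reaches 2(W), 3(W), all W → L
n=5: reaches L-position 0 → W
n=6: reaches L-position 4 → W
n=7: reaches L-position 0 → W
n=8: reaches L-position 4 → W
n=9: only reaches 6(W), 8(W), all W → L
n=10: reaches L-position 9 → W
n=11: reaches L-position 0 → W
n=12: reaches L-position 9 → W

9: L, 12: W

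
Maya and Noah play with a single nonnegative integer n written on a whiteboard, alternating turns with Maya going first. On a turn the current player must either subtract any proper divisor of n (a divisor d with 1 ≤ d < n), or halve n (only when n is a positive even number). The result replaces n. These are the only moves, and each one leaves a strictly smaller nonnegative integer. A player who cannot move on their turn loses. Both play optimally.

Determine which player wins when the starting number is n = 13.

Work bottom-up. With no move the player to move loses. Otherwise the position is W if at least one move leads to an L position for the opponent, and L if every move leads to a W.
n=0: no move → L
n=1: no move → L
n=2: can move to 1, which is L ⇒ W
n=3: the only move is to 2(W), a W ⇒ L
n=4: can move to 3, which is L ⇒ W
n=5: the only move is to 4(W), a W ⇒ L
n=6: can move to 3, which is L ⇒ W
n=7: the only move is to 6(W), a W ⇒ L
n=8: can move to 7, which is L ⇒ W
n=9: moves to 6(W), 8(W); every one is W ⇒ L
n=10: can move to 5, which is L ⇒ W
n=11: the only move is to 10(W), a W ⇒ L
n=12: can move to 9, which is L ⇒ W
n=13: the only move is to 12(W), a W ⇒ L
Every move from 13 reaches a W position, so the mover loses.

Noah wins.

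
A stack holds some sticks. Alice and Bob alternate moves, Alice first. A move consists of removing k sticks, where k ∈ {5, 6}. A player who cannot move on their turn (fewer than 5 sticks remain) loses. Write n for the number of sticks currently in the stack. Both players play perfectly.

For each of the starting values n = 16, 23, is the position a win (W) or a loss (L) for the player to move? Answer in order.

16: W, 23: L

Compute win/loss labels from the base case upward. A position with no move is L. Any other position is W if it can reach an L in one move, else L.
n=0: no move → L
n=1: no move → L
n=2: no move → L
n=3: no move → L
n=4: no move → L
n=5: can move to 0, which is L ⇒ W
n=6: can move to 1, which is L ⇒ W
n=7: can move to 2, which is L ⇒ W
n=8: can move to 3, which is L ⇒ W
n=9: can move to 4, which is L ⇒ W
n=10: can move to 4, which is L ⇒ W
n=11: moves to 6(W), 5(W); every one is W ⇒ L
n=12: moves to 7(W), 6(W); every one is W ⇒ L
n=13: moves to 8(W), 7(W); every one is W ⇒ L
n=14: moves to 9(W), 8(W); every one is W ⇒ L
n=15: moves to 10(W), 9(W); every one is W ⇒ L
n=16: can move to 11, which is L ⇒ W
n=17: can move to 12, which is L ⇒ W
n=18: can move to 13, which is L ⇒ W
n=19: can move to 14, which is L ⇒ W
n=20: can move to 15, which is L ⇒ W
n=21: can move to 15, which is L ⇒ W
n=22: moves to 17(W), 16(W); every one is W ⇒ L
n=23: moves to 18(W), 17(W); every one is W ⇒ L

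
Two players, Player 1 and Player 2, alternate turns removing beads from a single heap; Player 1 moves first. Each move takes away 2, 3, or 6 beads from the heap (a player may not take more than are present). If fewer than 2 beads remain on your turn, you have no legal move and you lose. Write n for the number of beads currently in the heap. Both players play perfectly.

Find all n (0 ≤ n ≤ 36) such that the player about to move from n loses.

0, 1, 5, 9, 10, 14, 18, 19, 23, 27, 28, 32, 36

Positions with no move are L. A position that does have a move is losing for the player to move precisely when every available move leads to a winning position for the opponent. Fill in the labels:
n=0: no move → L
n=1: no move → L
n=2: can move to 0, which is L ⇒ W
n=3: can move to 1, which is L ⇒ W
n=4: can move to 1, which is L ⇒ W
n=5: moves to 3(W), 2(W); every one is W ⇒ L
n=6: can move to 0, which is L ⇒ W
n=7: can move to 5, which is L ⇒ W
n=8: can move to 5, which is L ⇒ W
n=9: moves to 7(W), 6(W), 3(W); every one is W ⇒ L
n=10: moves to 8(W), 7(W), 4(W); every one is W ⇒ L
n=11: can move to 9, which is L ⇒ W
n=12: can move to 10, which is L ⇒ W
n=13: can move to 10, which is L ⇒ W
n=14: moves to 12(W), 11(W), 8(W); every one is W ⇒ L
n=15: can move to 9, which is L ⇒ W
n=16: can move to 14, which is L ⇒ W
n=17: can move to 14, which is L ⇒ W
n=18: moves to 16(W), 15(W), 12(W); every one is W ⇒ L
n=19: moves to 17(W), 16(W), 13(W); every one is W ⇒ L
n=20: can move to 18, which is L ⇒ W
n=21: can move to 19, which is L ⇒ W
n=22: can move to 19, which is L ⇒ W
n=23: moves to 21(W), 20(W), 17(W); every one is W ⇒ L
n=24: can move to 18, which is L ⇒ W
n=25: can move to 23, which is L ⇒ W
n=26: can move to 23, which is L ⇒ W
n=27: moves to 25(W), 24(W), 21(W); every one is W ⇒ L
n=28: moves to 26(W), 25(W), 22(W); every one is W ⇒ L
n=29: can move to 27, which is L ⇒ W
n=30: can move to 28, which is L ⇒ W
n=31: can move to 28, which is L ⇒ W
n=32: moves to 30(W), 29(W), 26(W); every one is W ⇒ L
n=33: can move to 27, which is L ⇒ W
n=34: can move to 32, which is L ⇒ W
n=35: can move to 32, which is L ⇒ W
n=36: moves to 34(W), 33(W), 30(W); every one is W ⇒ L
The losing starting values of n are exactly the entries labelled L in this table (13 of them).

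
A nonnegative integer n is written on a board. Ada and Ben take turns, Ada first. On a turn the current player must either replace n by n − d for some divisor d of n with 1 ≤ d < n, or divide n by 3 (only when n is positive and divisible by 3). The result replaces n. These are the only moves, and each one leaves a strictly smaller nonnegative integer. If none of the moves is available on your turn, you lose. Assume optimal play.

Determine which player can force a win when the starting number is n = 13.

Build the W/L table. Terminal = L. A non-terminal position is W if it has a move to some L; otherwise it is L.
n=0: no move → L
n=1: no move → L
n=2: can move to 1, which is L ⇒ W
n=3: can move to 1, which is L ⇒ W
n=4: moves to 2(W), 3(W); every one is W ⇒ L
n=5: can move to 4, which is L ⇒ W
n=6: can move to 4, which is L ⇒ W
n=7: the only move is to 6(W), a W ⇒ L
n=8: can move to 4, which is L ⇒ W
n=9: moves to 3(W), 6(W), 8(W); every one is W ⇒ L
n=10: can move to 9, which is L ⇒ W
n=11: the only move is to 10(W), a W ⇒ L
n=12: can move to 4, which is L ⇒ W
n=13: the only move is to 12(W), a W ⇒ L
The starting position 13 is L: whatever Ada does, the opponent receives a W position.

Ben wins.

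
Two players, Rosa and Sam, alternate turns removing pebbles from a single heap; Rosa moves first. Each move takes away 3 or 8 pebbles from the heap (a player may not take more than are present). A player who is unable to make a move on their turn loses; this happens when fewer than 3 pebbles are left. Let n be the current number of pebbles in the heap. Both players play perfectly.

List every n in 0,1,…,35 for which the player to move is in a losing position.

0, 1, 2, 6, 7, 11, 12, 13, 17, 18, 22, 23, 24, 28, 29, 33, 34, 35

Classify positions by backward induction: terminal positions (no move available) are L. From any other position, the mover wins iff some move reaches an L.
n=0: no move → L
n=1: no move → L
n=2: no move → L
n=3: can move to 0, which is L ⇒ W
n=4: can move to 1, which is L ⇒ W
n=5: can move to 2, which is L ⇒ W
n=6: the only move is to 3(W), a W ⇒ L
n=7: the only move is to 4(W), a W ⇒ L
n=8: can move to 0, which is L ⇒ W
n=9: can move to 6, which is L ⇒ W
n=10: can move to 7, which is L ⇒ W
n=11: moves to 8(W), 3(W); every one is W ⇒ L
n=12: moves to 9(W), 4(W); every one is W ⇒ L
n=13: moves to 10(W), 5(W); every one is W ⇒ L
n=14: can move to 11, which is L ⇒ W
n=15: can move to 12, which is L ⇒ W
n=16: can move to 13, which is L ⇒ W
n=17: moves to 14(W), 9(W); every one is W ⇒ L
n=18: moves to 15(W), 10(W); every one is W ⇒ L
n=19: can move to 11, which is L ⇒ W
n=20: can move to 17, which is L ⇒ W
n=21: can move to 18, which is L ⇒ W
n=22: moves to 19(W), 14(W); every one is W ⇒ L
n=23: moves to 20(W), 15(W); every one is W ⇒ L
n=24: moves to 21(W), 16(W); every one is W ⇒ L
n=25: can move to 22, which is L ⇒ W
n=26: can move to 23, which is L ⇒ W
n=27: can move to 24, which is L ⇒ W
n=28: moves to 25(W), 20(W); every one is W ⇒ L
n=29: moves to 26(W), 21(W); every one is W ⇒ L
n=30: can move to 22, which is L ⇒ W
n=31: can move to 28, which is L ⇒ W
n=32: can move to 29, which is L ⇒ W
n=33: moves to 30(W), 25(W); every one is W ⇒ L
n=34: moves to 31(W), 26(W); every one is W ⇒ L
n=35: moves to 32(W), 27(W); every one is W ⇒ L
Reading off the rows marked L gives the requested list; there are 18 such values of n.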